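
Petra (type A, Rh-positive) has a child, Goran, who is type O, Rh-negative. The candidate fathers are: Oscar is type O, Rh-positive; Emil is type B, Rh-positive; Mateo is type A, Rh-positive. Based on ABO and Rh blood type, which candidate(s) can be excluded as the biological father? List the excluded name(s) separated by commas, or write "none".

A candidate is excluded only if no genotype consistent with his phenotype could produce a type O, Rh-negative child with a type A, Rh-positive mother.
Every candidate has at least one consistent genotype combination, so none can be excluded.

none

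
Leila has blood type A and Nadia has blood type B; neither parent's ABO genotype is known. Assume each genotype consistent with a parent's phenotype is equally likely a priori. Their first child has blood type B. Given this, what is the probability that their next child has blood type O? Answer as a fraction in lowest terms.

1/12

Possible genotypes: Leila ∈ {I^A I^A, I^A i}; Nadia ∈ {I^B I^B, I^B i}.
Weight each parental genotype pair by prior × P(type-B child):
  I^A i × I^B I^B: posterior weight 2/3; P(next child type O) = 0.
  I^A i × I^B i: posterior weight 1/3; P(next child type O) = 1/4.
Weighted sum = 1/12.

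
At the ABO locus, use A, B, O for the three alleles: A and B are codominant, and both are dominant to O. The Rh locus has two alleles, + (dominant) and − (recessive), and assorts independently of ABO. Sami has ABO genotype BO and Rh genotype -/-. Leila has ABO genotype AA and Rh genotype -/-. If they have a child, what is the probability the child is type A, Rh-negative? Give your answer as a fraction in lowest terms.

ABO cross BO × AA → offspring phenotypes: 1/2 A, 1/2 AB.
Rh cross -/- × -/- → 1 Rh-.
Independent loci: P(type A, Rh-negative) = 1/2 × 1 = 1/2.

1/2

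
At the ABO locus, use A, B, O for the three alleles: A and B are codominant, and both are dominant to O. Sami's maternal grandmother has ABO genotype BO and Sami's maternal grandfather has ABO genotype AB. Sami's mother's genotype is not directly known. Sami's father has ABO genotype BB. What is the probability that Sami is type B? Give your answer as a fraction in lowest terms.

Sami's mother's ABO genotype from BO × AB: 1/4 AB, 1/4 AO, 1/4 BB, 1/4 BO.
Crossing each possibility with the father BB and summing P(type B): 1/4·1/2 + 1/4·1/2 + 1/4·1 + 1/4·1 = 3/4.

3/4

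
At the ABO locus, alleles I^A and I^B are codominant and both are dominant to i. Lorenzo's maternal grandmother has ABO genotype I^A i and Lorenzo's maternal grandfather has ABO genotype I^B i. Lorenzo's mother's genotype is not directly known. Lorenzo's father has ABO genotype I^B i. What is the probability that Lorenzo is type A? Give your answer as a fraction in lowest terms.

Lorenzo's mother's ABO genotype from I^A i × I^B i: 1/4 I^A I^B, 1/4 I^A i, 1/4 I^B i, 1/4 i i.
Crossing each possibility with the father I^B i and summing P(type A): 1/4·1/4 + 1/4·1/4 + 1/4·0 + 1/4·0 = 1/8.

1/8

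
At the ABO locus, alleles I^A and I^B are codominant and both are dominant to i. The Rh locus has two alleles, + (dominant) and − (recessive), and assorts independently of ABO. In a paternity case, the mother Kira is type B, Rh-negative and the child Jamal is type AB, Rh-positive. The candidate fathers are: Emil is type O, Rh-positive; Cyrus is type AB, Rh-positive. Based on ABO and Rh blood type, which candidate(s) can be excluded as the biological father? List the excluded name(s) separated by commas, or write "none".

A candidate is excluded only if no genotype consistent with his phenotype could produce a type AB, Rh-positive child with a type B, Rh-negative mother.
Emil (type O, Rh+): no genotype consistent with that phenotype can produce a type-AB Rh+ child with a type-B mother.

Emil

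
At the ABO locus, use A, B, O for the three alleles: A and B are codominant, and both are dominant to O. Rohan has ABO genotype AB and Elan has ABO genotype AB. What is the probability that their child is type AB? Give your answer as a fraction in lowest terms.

1/2

ABO cross AB × AB → offspring phenotypes: 1/4 A, 1/4 B, 1/2 AB.
So P(type AB) = 1/2.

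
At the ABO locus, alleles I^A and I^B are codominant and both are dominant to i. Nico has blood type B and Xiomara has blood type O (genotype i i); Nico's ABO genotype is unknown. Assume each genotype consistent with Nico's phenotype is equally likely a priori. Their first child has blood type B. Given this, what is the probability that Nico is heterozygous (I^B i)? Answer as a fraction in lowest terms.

1/3

Possible genotypes: Nico ∈ {I^B I^B, I^B i}; Xiomara ∈ {i i}.
Weight each parental genotype pair by prior × P(type-B child):
  I^B I^B × i i: posterior weight 2/3.
  I^B i × i i: posterior weight 1/3.
Sum the posterior weight over pairs where Nico is I^B i: 1/3.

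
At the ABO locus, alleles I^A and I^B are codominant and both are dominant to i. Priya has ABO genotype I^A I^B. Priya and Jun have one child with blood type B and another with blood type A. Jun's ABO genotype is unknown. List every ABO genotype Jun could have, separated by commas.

For each candidate genotype of Jun, check whether crossing it with I^A I^B can produce every observed child phenotype.
  I^A I^A → possible child types {A, AB} ✗
  I^A I^B → possible child types {A, B, AB} ✓
  I^A i → possible child types {A, B, AB} ✓
  I^B I^B → possible child types {B, AB} ✗
  I^B i → possible child types {A, B, AB} ✓
  i i → possible child types {A, B} ✓

I^A I^B, I^A i, I^B i, i i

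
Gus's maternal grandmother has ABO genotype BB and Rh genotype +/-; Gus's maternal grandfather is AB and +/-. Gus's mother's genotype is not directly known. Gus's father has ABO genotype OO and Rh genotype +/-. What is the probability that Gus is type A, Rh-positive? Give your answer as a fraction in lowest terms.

Gus's mother's ABO genotype from BB × AB: 1/2 AB, 1/2 BB.
Crossing each possibility with the father OO and summing P(type A): 1/2·1/2 + 1/2·0 = 1/4.
Similarly for Rh via the mother's Rh distribution: P(Rh+) = 3/4.
Independent loci: 1/4 × 3/4 = 3/16.

3/16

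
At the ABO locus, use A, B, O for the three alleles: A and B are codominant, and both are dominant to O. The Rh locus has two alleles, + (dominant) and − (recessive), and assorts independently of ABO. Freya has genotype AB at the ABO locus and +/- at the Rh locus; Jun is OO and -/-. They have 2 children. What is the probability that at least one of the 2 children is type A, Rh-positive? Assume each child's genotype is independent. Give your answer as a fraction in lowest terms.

ABO cross AB × OO → 1/2 A, 1/2 B.
Rh cross +/- × -/- → 1/2 Rh+, 1/2 Rh-; so P(type A, Rh-positive) = 1/2 × 1/2 = 1/4 per child.
P(none) = (3/4)^2 = 9/16; P(at least one) = 1 − 9/16 = 7/16.

7/16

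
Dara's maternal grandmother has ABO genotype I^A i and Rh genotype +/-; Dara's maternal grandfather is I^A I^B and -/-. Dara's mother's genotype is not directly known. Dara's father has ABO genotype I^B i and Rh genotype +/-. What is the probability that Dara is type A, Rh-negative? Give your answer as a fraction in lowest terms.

Dara's mother's ABO genotype from I^A i × I^A I^B: 1/4 I^A I^A, 1/4 I^A I^B, 1/4 I^A i, 1/4 I^B i.
Crossing each possibility with the father I^B i and summing P(type A): 1/4·1/2 + 1/4·1/4 + 1/4·1/4 + 1/4·0 = 1/4.
Similarly for Rh via the mother's Rh distribution: P(Rh-) = 3/8.
Independent loci: 1/4 × 3/8 = 3/32.

3/32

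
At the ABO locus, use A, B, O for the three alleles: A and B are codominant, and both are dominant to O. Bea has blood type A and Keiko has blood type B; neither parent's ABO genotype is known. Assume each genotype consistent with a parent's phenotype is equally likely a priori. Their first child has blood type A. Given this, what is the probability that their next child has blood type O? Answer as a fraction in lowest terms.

1/12

Possible genotypes: Bea ∈ {AA, AO}; Keiko ∈ {BB, BO}.
Weight each parental genotype pair by prior × P(type-A child):
  AA × BO: posterior weight 2/3; P(next child type O) = 0.
  AO × BO: posterior weight 1/3; P(next child type O) = 1/4.
Weighted sum = 1/12.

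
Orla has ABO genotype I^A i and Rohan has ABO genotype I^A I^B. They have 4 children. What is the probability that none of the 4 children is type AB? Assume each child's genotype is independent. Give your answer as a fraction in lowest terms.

81/256

ABO cross I^A i × I^A I^B → 1/2 A, 1/4 B, 1/4 AB.
So P(type AB) = 1/4 per child.
P(not type AB) = 3/4 for one child; (3/4)^4 = 81/256.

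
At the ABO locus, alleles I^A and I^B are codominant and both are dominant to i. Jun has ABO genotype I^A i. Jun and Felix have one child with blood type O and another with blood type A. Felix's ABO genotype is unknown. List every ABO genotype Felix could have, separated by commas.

For each candidate genotype of Felix, check whether crossing it with I^A i can produce every observed child phenotype.
  I^A I^A → possible child types {A} ✗
  I^A I^B → possible child types {A, B, AB} ✗
  I^A i → possible child types {O, A} ✓
  I^B I^B → possible child types {B, AB} ✗
  I^B i → possible child types {O, A, B, AB} ✓
  i i → possible child types {O, A} ✓

I^A i, I^B i, i i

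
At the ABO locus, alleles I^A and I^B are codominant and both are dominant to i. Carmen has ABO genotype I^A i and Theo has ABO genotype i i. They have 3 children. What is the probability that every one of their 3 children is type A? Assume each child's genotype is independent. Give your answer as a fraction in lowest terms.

1/8

ABO cross I^A i × i i → 1/2 O, 1/2 A.
So P(type A) = 1/2 per child.
All 3 independent: (1/2)^3 = 1/8.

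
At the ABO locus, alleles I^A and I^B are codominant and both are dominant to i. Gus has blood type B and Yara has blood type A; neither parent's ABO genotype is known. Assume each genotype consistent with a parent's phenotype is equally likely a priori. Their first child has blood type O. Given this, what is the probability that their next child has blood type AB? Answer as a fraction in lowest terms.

1/4

Possible genotypes: Gus ∈ {I^B I^B, I^B i}; Yara ∈ {I^A I^A, I^A i}.
Weight each parental genotype pair by prior × P(type-O child):
  I^B i × I^A i: posterior weight 1; P(next child type AB) = 1/4.
Weighted sum = 1/4.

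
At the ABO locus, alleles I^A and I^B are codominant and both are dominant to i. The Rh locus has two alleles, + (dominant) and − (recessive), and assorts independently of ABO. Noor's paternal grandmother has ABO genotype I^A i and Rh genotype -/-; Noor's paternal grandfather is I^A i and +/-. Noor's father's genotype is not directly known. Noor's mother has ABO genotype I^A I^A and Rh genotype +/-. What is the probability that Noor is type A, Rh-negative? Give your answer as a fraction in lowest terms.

Noor's father's ABO genotype from I^A i × I^A i: 1/4 I^A I^A, 1/2 I^A i, 1/4 i i.
Crossing each possibility with the mother I^A I^A and summing P(type A): 1/4·1 + 1/2·1 + 1/4·1 = 1.
Similarly for Rh via the father's Rh distribution: P(Rh-) = 3/8.
Independent loci: 1 × 3/8 = 3/8.

3/8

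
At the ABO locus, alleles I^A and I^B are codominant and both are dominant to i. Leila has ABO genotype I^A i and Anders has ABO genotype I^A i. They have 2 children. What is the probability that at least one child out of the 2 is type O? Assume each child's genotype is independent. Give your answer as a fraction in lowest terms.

7/16

ABO cross I^A i × I^A i → 1/4 O, 3/4 A.
So P(type O) = 1/4 per child.
P(none) = (3/4)^2 = 9/16; P(at least one) = 1 − 9/16 = 7/16.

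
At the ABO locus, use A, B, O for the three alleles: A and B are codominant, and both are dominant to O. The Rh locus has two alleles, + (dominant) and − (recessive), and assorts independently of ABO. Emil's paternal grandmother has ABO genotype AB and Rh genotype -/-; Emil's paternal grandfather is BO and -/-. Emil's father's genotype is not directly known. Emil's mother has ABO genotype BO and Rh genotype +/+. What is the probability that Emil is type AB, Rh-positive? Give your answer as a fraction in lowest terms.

Emil's father's ABO genotype from AB × BO: 1/4 AB, 1/4 AO, 1/4 BB, 1/4 BO.
Crossing each possibility with the mother BO and summing P(type AB): 1/4·1/4 + 1/4·1/4 + 1/4·0 + 1/4·0 = 1/8.
Similarly for Rh via the father's Rh distribution: P(Rh+) = 1.
Independent loci: 1/8 × 1 = 1/8.

1/8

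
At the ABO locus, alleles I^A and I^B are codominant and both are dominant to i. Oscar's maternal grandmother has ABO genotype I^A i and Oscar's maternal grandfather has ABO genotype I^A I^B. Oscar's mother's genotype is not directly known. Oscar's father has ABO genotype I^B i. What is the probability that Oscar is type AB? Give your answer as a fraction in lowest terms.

Oscar's mother's ABO genotype from I^A i × I^A I^B: 1/4 I^A I^A, 1/4 I^A I^B, 1/4 I^A i, 1/4 I^B i.
Crossing each possibility with the father I^B i and summing P(type AB): 1/4·1/2 + 1/4·1/4 + 1/4·1/4 + 1/4·0 = 1/4.

1/4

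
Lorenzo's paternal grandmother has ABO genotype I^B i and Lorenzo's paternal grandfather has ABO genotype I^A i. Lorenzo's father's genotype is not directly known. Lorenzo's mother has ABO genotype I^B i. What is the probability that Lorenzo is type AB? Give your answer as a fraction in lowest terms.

1/8

Lorenzo's father's ABO genotype from I^B i × I^A i: 1/4 I^A I^B, 1/4 I^A i, 1/4 I^B i, 1/4 i i.
Crossing each possibility with the mother I^B i and summing P(type AB): 1/4·1/4 + 1/4·1/4 + 1/4·0 + 1/4·0 = 1/8.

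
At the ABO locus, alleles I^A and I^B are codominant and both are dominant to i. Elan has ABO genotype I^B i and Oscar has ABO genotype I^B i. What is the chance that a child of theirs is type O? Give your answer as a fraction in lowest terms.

1/4

ABO cross I^B i × I^B i → offspring phenotypes: 1/4 O, 3/4 B.
So P(type O) = 1/4.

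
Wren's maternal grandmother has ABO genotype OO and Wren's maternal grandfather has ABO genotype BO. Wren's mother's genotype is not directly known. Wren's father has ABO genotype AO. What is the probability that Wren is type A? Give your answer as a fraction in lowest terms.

3/8

Wren's mother's ABO genotype from OO × BO: 1/2 BO, 1/2 OO.
Crossing each possibility with the father AO and summing P(type A): 1/2·1/4 + 1/2·1/2 = 3/8.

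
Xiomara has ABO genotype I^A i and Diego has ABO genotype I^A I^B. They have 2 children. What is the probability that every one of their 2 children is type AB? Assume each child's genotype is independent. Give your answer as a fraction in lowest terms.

1/16

ABO cross I^A i × I^A I^B → 1/2 A, 1/4 B, 1/4 AB.
So P(type AB) = 1/4 per child.
All 2 independent: (1/4)^2 = 1/16.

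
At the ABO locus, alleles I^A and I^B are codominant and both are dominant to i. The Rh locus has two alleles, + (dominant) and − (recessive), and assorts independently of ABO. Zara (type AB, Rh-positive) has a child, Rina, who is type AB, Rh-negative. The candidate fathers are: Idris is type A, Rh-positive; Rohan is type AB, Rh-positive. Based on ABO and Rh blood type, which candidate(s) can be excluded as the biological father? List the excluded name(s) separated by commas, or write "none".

A candidate is excluded only if no genotype consistent with his phenotype could produce a type AB, Rh-negative child with a type AB, Rh-positive mother.
Every candidate has at least one consistent genotype combination, so none can be excluded.

none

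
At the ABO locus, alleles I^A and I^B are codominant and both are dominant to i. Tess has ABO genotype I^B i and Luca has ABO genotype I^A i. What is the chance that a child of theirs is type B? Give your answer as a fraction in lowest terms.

1/4

ABO cross I^B i × I^A i → offspring phenotypes: 1/4 O, 1/4 A, 1/4 B, 1/4 AB.
So P(type B) = 1/4.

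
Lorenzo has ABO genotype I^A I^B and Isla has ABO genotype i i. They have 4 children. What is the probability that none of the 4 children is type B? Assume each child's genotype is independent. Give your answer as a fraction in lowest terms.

1/16

ABO cross I^A I^B × i i → 1/2 A, 1/2 B.
So P(type B) = 1/2 per child.
P(not type B) = 1/2 for one child; (1/2)^4 = 1/16.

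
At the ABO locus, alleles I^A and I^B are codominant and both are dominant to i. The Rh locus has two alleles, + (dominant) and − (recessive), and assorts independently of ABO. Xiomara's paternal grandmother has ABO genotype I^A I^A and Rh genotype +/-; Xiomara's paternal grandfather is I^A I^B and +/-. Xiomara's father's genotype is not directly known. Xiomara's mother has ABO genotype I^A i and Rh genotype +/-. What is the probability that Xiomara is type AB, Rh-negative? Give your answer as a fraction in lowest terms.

1/32

Xiomara's father's ABO genotype from I^A I^A × I^A I^B: 1/2 I^A I^A, 1/2 I^A I^B.
Crossing each possibility with the mother I^A i and summing P(type AB): 1/2·0 + 1/2·1/4 = 1/8.
Similarly for Rh via the father's Rh distribution: P(Rh-) = 1/4.
Independent loci: 1/8 × 1/4 = 1/32.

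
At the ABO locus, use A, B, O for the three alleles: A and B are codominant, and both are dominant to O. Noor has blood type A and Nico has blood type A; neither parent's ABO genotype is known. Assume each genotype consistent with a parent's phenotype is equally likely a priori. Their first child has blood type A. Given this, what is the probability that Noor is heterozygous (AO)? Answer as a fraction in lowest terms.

7/15

Possible genotypes: Noor ∈ {AA, AO}; Nico ∈ {AA, AO}.
Weight each parental genotype pair by prior × P(type-A child):
  AA × AA: posterior weight 4/15.
  AA × AO: posterior weight 4/15.
  AO × AA: posterior weight 4/15.
  AO × AO: posterior weight 1/5.
Sum the posterior weight over pairs where Noor is AO: 7/15.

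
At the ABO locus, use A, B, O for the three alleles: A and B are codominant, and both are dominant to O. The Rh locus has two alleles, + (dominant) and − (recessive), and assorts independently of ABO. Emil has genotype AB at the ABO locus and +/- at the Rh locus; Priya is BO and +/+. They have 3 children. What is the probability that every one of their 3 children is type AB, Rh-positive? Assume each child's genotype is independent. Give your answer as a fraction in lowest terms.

ABO cross AB × BO → 1/4 A, 1/2 B, 1/4 AB.
Rh cross +/- × +/+ → 1 Rh+; so P(type AB, Rh-positive) = 1/4 × 1 = 1/4 per child.
All 3 independent: (1/4)^3 = 1/64.

1/64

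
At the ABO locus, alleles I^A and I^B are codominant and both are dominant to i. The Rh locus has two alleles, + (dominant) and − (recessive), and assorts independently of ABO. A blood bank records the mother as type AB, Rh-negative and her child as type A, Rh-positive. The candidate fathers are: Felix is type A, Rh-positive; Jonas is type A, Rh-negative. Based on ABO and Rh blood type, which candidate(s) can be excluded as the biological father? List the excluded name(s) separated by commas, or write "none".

Jonas

A candidate is excluded only if no genotype consistent with his phenotype could produce a type A, Rh-positive child with a type AB, Rh-negative mother.
Jonas (type A, Rh-): no genotype consistent with that phenotype can produce a type-A Rh+ child with a type-AB mother.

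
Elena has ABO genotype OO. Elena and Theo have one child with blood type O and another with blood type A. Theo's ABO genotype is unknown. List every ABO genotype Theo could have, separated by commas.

AO

For each candidate genotype of Theo, check whether crossing it with OO can produce every observed child phenotype.
  AA → possible child types {A} ✗
  AB → possible child types {A, B} ✗
  AO → possible child types {O, A} ✓
  BB → possible child types {B} ✗
  BO → possible child types {O, B} ✗
  OO → possible child types {O} ✗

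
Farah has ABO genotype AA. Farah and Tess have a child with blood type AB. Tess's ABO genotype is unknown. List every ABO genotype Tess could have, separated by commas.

For each candidate genotype of Tess, check whether crossing it with AA can produce every observed child phenotype.
  AA → possible child types {A} ✗
  AB → possible child types {A, AB} ✓
  AO → possible child types {A} ✗
  BB → possible child types {AB} ✓
  BO → possible child types {A, AB} ✓
  OO → possible child types {A} ✗

AB, BB, BO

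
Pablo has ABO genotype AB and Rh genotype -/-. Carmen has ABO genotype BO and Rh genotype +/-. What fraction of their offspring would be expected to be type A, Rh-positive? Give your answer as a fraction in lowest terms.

ABO cross AB × BO → offspring phenotypes: 1/4 A, 1/2 B, 1/4 AB.
Rh cross -/- × +/- → 1/2 Rh+, 1/2 Rh-.
Independent loci: P(type A, Rh-positive) = 1/4 × 1/2 = 1/8.

1/8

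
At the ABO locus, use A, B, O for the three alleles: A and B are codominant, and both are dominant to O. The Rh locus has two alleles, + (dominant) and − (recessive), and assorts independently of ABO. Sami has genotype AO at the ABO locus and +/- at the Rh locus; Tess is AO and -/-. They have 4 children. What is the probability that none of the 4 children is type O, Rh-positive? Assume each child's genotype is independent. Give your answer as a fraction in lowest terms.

2401/4096

ABO cross AO × AO → 1/4 O, 3/4 A.
Rh cross +/- × -/- → 1/2 Rh+, 1/2 Rh-; so P(type O, Rh-positive) = 1/4 × 1/2 = 1/8 per child.
P(not type O, Rh-positive) = 7/8 for one child; (7/8)^4 = 2401/4096.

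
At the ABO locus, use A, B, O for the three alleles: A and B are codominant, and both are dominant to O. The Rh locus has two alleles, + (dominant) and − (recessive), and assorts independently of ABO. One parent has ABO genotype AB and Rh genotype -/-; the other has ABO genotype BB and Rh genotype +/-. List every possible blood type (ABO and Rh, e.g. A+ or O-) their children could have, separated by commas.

B+, B-, AB+, AB-

Gametes from AB × BB give offspring ABO genotypes AB, BB, i.e. phenotypes B, AB.
Rh cross -/- × +/- → phenotypes Rh+, Rh-.
Combining independently: B+, B-, AB+, AB-.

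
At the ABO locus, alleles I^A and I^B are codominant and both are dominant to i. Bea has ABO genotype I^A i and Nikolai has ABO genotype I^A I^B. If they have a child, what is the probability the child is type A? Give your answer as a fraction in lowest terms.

1/2

ABO cross I^A i × I^A I^B → offspring phenotypes: 1/2 A, 1/4 B, 1/4 AB.
So P(type A) = 1/2.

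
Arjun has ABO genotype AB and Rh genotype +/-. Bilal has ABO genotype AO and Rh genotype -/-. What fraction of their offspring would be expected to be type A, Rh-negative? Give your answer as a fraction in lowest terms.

1/4

ABO cross AB × AO → offspring phenotypes: 1/2 A, 1/4 B, 1/4 AB.
Rh cross +/- × -/- → 1/2 Rh+, 1/2 Rh-.
Independent loci: P(type A, Rh-negative) = 1/2 × 1/2 = 1/4.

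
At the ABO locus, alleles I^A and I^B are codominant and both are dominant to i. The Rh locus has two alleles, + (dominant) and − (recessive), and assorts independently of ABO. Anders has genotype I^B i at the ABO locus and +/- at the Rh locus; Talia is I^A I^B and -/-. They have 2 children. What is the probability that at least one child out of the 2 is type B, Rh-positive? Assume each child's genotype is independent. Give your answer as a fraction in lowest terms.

7/16

ABO cross I^B i × I^A I^B → 1/4 A, 1/2 B, 1/4 AB.
Rh cross +/- × -/- → 1/2 Rh+, 1/2 Rh-; so P(type B, Rh-positive) = 1/2 × 1/2 = 1/4 per child.
P(none) = (3/4)^2 = 9/16; P(at least one) = 1 − 9/16 = 7/16.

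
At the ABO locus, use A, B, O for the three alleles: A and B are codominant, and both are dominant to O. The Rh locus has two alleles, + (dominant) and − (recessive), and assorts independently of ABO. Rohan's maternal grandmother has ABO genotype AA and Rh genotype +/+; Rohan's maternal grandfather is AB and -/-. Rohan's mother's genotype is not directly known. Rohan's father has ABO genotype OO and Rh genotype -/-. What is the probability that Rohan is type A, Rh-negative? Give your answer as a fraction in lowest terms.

3/8

Rohan's mother's ABO genotype from AA × AB: 1/2 AA, 1/2 AB.
Crossing each possibility with the father OO and summing P(type A): 1/2·1 + 1/2·1/2 = 3/4.
Similarly for Rh via the mother's Rh distribution: P(Rh-) = 1/2.
Independent loci: 3/4 × 1/2 = 3/8.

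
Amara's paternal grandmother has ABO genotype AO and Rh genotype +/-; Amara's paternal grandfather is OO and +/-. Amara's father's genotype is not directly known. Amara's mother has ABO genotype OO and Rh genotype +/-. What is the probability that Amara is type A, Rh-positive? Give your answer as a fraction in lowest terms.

3/16

Amara's father's ABO genotype from AO × OO: 1/2 AO, 1/2 OO.
Crossing each possibility with the mother OO and summing P(type A): 1/2·1/2 + 1/2·0 = 1/4.
Similarly for Rh via the father's Rh distribution: P(Rh+) = 3/4.
Independent loci: 1/4 × 3/4 = 3/16.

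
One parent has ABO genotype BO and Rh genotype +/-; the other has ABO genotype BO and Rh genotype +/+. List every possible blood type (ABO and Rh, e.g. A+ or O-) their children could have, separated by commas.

Gametes from BO × BO give offspring ABO genotypes BB, BO, OO, i.e. phenotypes O, B.
Rh cross +/- × +/+ → phenotypes Rh+.
Combining independently: O+, B+.

O+, B+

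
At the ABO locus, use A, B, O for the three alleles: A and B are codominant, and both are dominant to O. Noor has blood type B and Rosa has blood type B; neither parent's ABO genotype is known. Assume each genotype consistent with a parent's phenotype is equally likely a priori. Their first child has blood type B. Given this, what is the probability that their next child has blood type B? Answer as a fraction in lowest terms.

19/20

Possible genotypes: Noor ∈ {BB, BO}; Rosa ∈ {BB, BO}.
Weight each parental genotype pair by prior × P(type-B child):
  BB × BB: posterior weight 4/15; P(next child type B) = 1.
  BB × BO: posterior weight 4/15; P(next child type B) = 1.
  BO × BB: posterior weight 4/15; P(next child type B) = 1.
  BO × BO: posterior weight 1/5; P(next child type B) = 3/4.
Weighted sum = 19/20.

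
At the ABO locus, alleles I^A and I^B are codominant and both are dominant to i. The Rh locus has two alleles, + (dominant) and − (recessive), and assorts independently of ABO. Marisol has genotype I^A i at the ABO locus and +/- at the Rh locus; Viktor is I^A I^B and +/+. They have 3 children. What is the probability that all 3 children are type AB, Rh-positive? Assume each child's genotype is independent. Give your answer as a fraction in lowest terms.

ABO cross I^A i × I^A I^B → 1/2 A, 1/4 B, 1/4 AB.
Rh cross +/- × +/+ → 1 Rh+; so P(type AB, Rh-positive) = 1/4 × 1 = 1/4 per child.
All 3 independent: (1/4)^3 = 1/64.

1/64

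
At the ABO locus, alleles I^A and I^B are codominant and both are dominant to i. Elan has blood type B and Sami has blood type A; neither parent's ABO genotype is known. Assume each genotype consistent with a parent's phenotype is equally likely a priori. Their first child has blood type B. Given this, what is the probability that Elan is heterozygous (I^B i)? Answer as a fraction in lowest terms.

1/3

Possible genotypes: Elan ∈ {I^B I^B, I^B i}; Sami ∈ {I^A I^A, I^A i}.
Weight each parental genotype pair by prior × P(type-B child):
  I^B I^B × I^A i: posterior weight 2/3.
  I^B i × I^A i: posterior weight 1/3.
Sum the posterior weight over pairs where Elan is I^B i: 1/3.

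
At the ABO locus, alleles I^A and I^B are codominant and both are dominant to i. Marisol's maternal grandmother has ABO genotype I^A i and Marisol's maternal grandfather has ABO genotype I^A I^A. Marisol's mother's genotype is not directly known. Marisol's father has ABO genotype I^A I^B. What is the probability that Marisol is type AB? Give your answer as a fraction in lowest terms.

Marisol's mother's ABO genotype from I^A i × I^A I^A: 1/2 I^A I^A, 1/2 I^A i.
Crossing each possibility with the father I^A I^B and summing P(type AB): 1/2·1/2 + 1/2·1/4 = 3/8.

3/8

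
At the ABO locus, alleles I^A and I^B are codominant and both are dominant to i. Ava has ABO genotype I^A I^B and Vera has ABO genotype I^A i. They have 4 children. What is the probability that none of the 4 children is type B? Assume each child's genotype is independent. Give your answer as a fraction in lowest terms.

81/256

ABO cross I^A I^B × I^A i → 1/2 A, 1/4 B, 1/4 AB.
So P(type B) = 1/4 per child.
P(not type B) = 3/4 for one child; (3/4)^4 = 81/256.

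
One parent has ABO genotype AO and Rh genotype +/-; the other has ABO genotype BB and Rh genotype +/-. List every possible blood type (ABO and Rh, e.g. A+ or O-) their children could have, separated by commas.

Gametes from AO × BB give offspring ABO genotypes AB, BO, i.e. phenotypes B, AB.
Rh cross +/- × +/- → phenotypes Rh+, Rh-.
Combining independently: B+, B-, AB+, AB-.

B+, B-, AB+, AB-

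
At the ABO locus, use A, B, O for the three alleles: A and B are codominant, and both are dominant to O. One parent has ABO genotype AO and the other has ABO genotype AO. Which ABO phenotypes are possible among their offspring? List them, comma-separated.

Gametes from AO × AO give offspring ABO genotypes AA, AO, OO, i.e. phenotypes O, A.

O, A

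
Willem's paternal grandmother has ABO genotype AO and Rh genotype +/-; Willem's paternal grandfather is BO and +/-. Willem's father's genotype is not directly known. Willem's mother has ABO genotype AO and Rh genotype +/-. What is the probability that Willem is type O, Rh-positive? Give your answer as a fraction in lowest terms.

Willem's father's ABO genotype from AO × BO: 1/4 AB, 1/4 AO, 1/4 BO, 1/4 OO.
Crossing each possibility with the mother AO and summing P(type O): 1/4·0 + 1/4·1/4 + 1/4·1/4 + 1/4·1/2 = 1/4.
Similarly for Rh via the father's Rh distribution: P(Rh+) = 3/4.
Independent loci: 1/4 × 3/4 = 3/16.

3/16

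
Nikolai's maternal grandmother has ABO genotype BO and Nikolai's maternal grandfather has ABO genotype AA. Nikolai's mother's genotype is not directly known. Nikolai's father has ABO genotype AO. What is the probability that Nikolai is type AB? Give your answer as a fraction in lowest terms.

Nikolai's mother's ABO genotype from BO × AA: 1/2 AB, 1/2 AO.
Crossing each possibility with the father AO and summing P(type AB): 1/2·1/4 + 1/2·0 = 1/8.

1/8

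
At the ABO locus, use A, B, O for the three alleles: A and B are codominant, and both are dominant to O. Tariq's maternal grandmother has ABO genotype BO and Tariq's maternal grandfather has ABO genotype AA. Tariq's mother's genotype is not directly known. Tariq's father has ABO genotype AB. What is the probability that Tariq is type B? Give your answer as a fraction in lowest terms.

1/4

Tariq's mother's ABO genotype from BO × AA: 1/2 AB, 1/2 AO.
Crossing each possibility with the father AB and summing P(type B): 1/2·1/4 + 1/2·1/4 = 1/4.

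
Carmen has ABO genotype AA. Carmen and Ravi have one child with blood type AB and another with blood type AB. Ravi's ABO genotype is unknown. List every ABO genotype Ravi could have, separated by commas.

AB, BB, BO

For each candidate genotype of Ravi, check whether crossing it with AA can produce every observed child phenotype.
  AA → possible child types {A} ✗
  AB → possible child types {A, AB} ✓
  AO → possible child types {A} ✗
  BB → possible child types {AB} ✓
  BO → possible child types {A, AB} ✓
  OO → possible child types {A} ✗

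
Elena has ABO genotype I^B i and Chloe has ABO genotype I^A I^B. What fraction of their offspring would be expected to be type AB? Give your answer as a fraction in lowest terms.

ABO cross I^B i × I^A I^B → offspring phenotypes: 1/4 A, 1/2 B, 1/4 AB.
So P(type AB) = 1/4.

1/4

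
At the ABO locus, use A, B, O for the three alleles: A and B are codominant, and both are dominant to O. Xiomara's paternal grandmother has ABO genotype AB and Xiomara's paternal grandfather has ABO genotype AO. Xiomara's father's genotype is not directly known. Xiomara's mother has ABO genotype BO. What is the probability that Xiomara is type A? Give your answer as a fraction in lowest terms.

1/4

Xiomara's father's ABO genotype from AB × AO: 1/4 AA, 1/4 AB, 1/4 AO, 1/4 BO.
Crossing each possibility with the mother BO and summing P(type A): 1/4·1/2 + 1/4·1/4 + 1/4·1/4 + 1/4·0 = 1/4.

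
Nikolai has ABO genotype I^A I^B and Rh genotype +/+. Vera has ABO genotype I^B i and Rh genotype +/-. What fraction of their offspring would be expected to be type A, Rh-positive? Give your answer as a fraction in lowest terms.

1/4

ABO cross I^A I^B × I^B i → offspring phenotypes: 1/4 A, 1/2 B, 1/4 AB.
Rh cross +/+ × +/- → 1 Rh+.
Independent loci: P(type A, Rh-positive) = 1/4 × 1 = 1/4.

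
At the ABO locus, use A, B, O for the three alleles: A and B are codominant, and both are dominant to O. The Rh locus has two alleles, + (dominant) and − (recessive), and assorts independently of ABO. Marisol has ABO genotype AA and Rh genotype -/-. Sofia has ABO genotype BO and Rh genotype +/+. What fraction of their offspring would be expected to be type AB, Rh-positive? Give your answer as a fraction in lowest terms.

1/2

ABO cross AA × BO → offspring phenotypes: 1/2 A, 1/2 AB.
Rh cross -/- × +/+ → 1 Rh+.
Independent loci: P(type AB, Rh-positive) = 1/2 × 1 = 1/2.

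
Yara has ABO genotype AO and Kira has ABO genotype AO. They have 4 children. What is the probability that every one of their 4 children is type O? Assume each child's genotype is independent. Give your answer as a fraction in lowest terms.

1/256

ABO cross AO × AO → 1/4 O, 3/4 A.
So P(type O) = 1/4 per child.
All 4 independent: (1/4)^4 = 1/256.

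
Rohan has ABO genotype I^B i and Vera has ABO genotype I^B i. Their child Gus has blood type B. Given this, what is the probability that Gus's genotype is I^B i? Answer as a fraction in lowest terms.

Cross I^B i × I^B i → 1/4 I^B I^B, 1/2 I^B i, 1/4 i i.
Type-B genotypes among offspring: I^B I^B (1/4), I^B i (1/2); total 3/4.
P(I^B i | type B) = (1/2) / (3/4) = 2/3.

2/3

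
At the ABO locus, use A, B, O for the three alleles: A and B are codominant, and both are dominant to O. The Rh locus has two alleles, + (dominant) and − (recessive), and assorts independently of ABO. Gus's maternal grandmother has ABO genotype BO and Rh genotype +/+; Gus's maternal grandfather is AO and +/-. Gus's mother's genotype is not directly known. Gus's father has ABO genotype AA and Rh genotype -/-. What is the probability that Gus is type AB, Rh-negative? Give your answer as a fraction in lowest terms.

Gus's mother's ABO genotype from BO × AO: 1/4 AB, 1/4 AO, 1/4 BO, 1/4 OO.
Crossing each possibility with the father AA and summing P(type AB): 1/4·1/2 + 1/4·0 + 1/4·1/2 + 1/4·0 = 1/4.
Similarly for Rh via the mother's Rh distribution: P(Rh-) = 1/4.
Independent loci: 1/4 × 1/4 = 1/16.

1/16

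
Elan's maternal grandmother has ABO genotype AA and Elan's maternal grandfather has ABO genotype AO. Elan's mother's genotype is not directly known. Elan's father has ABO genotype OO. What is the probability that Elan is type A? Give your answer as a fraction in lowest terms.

3/4

Elan's mother's ABO genotype from AA × AO: 1/2 AA, 1/2 AO.
Crossing each possibility with the father OO and summing P(type A): 1/2·1 + 1/2·1/2 = 3/4.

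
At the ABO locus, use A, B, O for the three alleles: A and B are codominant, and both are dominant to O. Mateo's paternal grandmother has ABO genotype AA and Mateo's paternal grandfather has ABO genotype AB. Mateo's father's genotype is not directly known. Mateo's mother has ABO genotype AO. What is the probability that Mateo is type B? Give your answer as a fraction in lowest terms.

1/8

Mateo's father's ABO genotype from AA × AB: 1/2 AA, 1/2 AB.
Crossing each possibility with the mother AO and summing P(type B): 1/2·0 + 1/2·1/4 = 1/8.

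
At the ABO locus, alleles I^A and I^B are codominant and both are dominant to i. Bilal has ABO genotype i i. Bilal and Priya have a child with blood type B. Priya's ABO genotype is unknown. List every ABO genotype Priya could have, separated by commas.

I^A I^B, I^B I^B, I^B i

For each candidate genotype of Priya, check whether crossing it with i i can produce every observed child phenotype.
  I^A I^A → possible child types {A} ✗
  I^A I^B → possible child types {A, B} ✓
  I^A i → possible child types {O, A} ✗
  I^B I^B → possible child types {B} ✓
  I^B i → possible child types {O, B} ✓
  i i → possible child types {O} ✗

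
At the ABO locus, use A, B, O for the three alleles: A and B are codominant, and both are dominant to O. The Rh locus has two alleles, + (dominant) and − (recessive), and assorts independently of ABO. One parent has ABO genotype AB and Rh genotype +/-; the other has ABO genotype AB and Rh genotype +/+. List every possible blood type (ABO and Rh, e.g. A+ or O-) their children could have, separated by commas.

A+, B+, AB+

Gametes from AB × AB give offspring ABO genotypes AA, AB, BB, i.e. phenotypes A, B, AB.
Rh cross +/- × +/+ → phenotypes Rh+.
Combining independently: A+, B+, AB+.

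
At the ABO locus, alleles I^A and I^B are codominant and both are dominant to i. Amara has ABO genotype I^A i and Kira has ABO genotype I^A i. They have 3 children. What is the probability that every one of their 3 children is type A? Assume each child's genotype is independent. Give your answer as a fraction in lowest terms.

27/64

ABO cross I^A i × I^A i → 1/4 O, 3/4 A.
So P(type A) = 3/4 per child.
All 3 independent: (3/4)^3 = 27/64.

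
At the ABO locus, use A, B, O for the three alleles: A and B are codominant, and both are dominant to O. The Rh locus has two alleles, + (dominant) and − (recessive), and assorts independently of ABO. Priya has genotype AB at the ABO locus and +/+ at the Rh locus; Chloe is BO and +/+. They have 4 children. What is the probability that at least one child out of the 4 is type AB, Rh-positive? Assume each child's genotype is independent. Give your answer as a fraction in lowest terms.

ABO cross AB × BO → 1/4 A, 1/2 B, 1/4 AB.
Rh cross +/+ × +/+ → 1 Rh+; so P(type AB, Rh-positive) = 1/4 × 1 = 1/4 per child.
P(none) = (3/4)^4 = 81/256; P(at least one) = 1 − 81/256 = 175/256.

175/256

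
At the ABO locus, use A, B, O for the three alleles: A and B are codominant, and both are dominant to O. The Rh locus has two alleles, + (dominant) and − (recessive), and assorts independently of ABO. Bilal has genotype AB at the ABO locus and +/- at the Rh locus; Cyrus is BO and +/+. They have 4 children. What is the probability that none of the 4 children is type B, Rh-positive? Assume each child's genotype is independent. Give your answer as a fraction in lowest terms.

1/16

ABO cross AB × BO → 1/4 A, 1/2 B, 1/4 AB.
Rh cross +/- × +/+ → 1 Rh+; so P(type B, Rh-positive) = 1/2 × 1 = 1/2 per child.
P(not type B, Rh-positive) = 1/2 for one child; (1/2)^4 = 1/16.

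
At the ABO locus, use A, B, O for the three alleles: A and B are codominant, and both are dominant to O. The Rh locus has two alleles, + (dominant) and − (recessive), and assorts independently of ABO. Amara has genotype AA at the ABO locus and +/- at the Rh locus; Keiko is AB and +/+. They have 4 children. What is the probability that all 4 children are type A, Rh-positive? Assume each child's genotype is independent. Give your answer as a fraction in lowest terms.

1/16

ABO cross AA × AB → 1/2 A, 1/2 AB.
Rh cross +/- × +/+ → 1 Rh+; so P(type A, Rh-positive) = 1/2 × 1 = 1/2 per child.
All 4 independent: (1/2)^4 = 1/16.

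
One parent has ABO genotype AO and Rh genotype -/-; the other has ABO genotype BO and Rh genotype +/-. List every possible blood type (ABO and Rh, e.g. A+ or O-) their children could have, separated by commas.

O+, O-, A+, A-, B+, B-, AB+, AB-

Gametes from AO × BO give offspring ABO genotypes AB, AO, BO, OO, i.e. phenotypes O, A, B, AB.
Rh cross -/- × +/- → phenotypes Rh+, Rh-.
Combining independently: O+, O-, A+, A-, B+, B-, AB+, AB-.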